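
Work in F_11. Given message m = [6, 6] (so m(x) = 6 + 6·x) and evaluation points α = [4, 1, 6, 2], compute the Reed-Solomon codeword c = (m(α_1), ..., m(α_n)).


c = [8, 1, 9, 7]

Message polynomial: m(x) = 6 + 6·x (mod 11).
For each evaluation point α_i, compute m(α_i) mod 11:
  α_1 = 4: Horner steps 6 → 8, so m(4) = 8.
  α_2 = 1: Horner steps 6 → 1, so m(1) = 1.
  α_3 = 6: Horner steps 6 → 9, so m(6) = 9.
  α_4 = 2: Horner steps 6 → 7, so m(2) = 7.
Codeword c = [8, 1, 9, 7] ∈ F_11^4.


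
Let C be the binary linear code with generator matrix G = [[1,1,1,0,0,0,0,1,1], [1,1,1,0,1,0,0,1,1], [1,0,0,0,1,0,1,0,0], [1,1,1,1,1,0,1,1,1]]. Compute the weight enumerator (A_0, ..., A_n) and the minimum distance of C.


Weight distribution: A_0 = 1, A_1 = 1, A_2 = 3, A_3 = 3, A_5 = 3, A_6 = 3, A_7 = 1, A_8 = 1. Minimum distance d = 1.

Enumerate all 2^4 = 16 messages m ∈ F_2^4.
For each, compute codeword c = mG in F_2^9, then tally its weight.
  m = 0000 → c = 000000000, weight = 0.
  m = 1000 → c = 111000011, weight = 5.
  m = 0100 → c = 111010011, weight = 6.
  m = 1100 → c = 000010000, weight = 1.
  m = 0010 → c = 100010100, weight = 3.
  m = 1010 → c = 011010111, weight = 6.
  m = 0110 → c = 011000111, weight = 5.
  m = 1110 → c = 100000100, weight = 2.
  m = 0001 → c = 111110111, weight = 8.
  m = 1001 → c = 000110100, weight = 3.
  m = 0101 → c = 000100100, weight = 2.
  m = 1101 → c = 111100111, weight = 7.
  m = 0011 → c = 011100011, weight = 5.
  m = 1011 → c = 100100000, weight = 2.
  m = 0111 → c = 100110000, weight = 3.
  m = 1111 → c = 011110011, weight = 6.
Tally weights:
  weight 0: 1 codewords.
  weight 1: 1 codewords.
  weight 2: 3 codewords.
  weight 3: 3 codewords.
  weight 5: 3 codewords.
  weight 6: 3 codewords.
  weight 7: 1 codewords.
  weight 8: 1 codewords.
Minimum distance d = smallest w > 0 with A_w > 0 = 1.
Sanity: Σ A_w = 16 = 2^4 = 16 ✓.


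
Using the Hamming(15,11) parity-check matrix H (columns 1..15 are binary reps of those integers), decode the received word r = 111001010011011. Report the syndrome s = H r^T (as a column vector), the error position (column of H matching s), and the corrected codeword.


s = (1, 0, 0, 0)^T, error position = 8, corrected codeword c = 111001000011011

Compute s = H r^T mod 2 one row at a time:
  s_1 = 1 + 0 + 0 + 1 + 1 + 0 + 1 + 1 = 5 ≡ 1 (mod 2).
  s_2 = 0 + 0 + 1 + 0 + 1 + 0 + 1 + 1 = 4 ≡ 0 (mod 2).
  s_3 = 1 + 1 + 1 + 0 + 0 + 1 + 1 + 1 = 6 ≡ 0 (mod 2).
  s_4 = 1 + 1 + 0 + 0 + 0 + 1 + 0 + 1 = 4 ≡ 0 (mod 2).
s = (1, 0, 0, 0)^T — this equals column 8 of H (binary 1000), so error is at position 8.
Correct: flip bit 8 of r = 111001010011011 to get c = 111001000011011.


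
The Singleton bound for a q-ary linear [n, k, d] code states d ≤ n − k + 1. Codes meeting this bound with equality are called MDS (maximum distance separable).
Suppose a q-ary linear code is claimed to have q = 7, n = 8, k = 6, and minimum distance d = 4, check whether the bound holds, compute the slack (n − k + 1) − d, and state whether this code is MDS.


Singleton RHS = n − k + 1 = 3, slack = -1, bound violated (no such code; not MDS).

Singleton bound: d ≤ n − k + 1.
Here n = 8, k = 6, so n − k + 1 = 3.
Given d = 4, check d ≤ 3: NO.
Slack = (n − k + 1) − d = -1.
The slack is negative: d = 4 exceeds n − k + 1 = 3 by 1, so the Singleton bound is violated and no linear [8, 6, 4]_7 code can exist. In particular it is not MDS (MDS requires d = n − k + 1 exactly).
Description: the claimed parameters are [8, 6, 4]_7; such a code would be impossible (violates the Singleton bound).


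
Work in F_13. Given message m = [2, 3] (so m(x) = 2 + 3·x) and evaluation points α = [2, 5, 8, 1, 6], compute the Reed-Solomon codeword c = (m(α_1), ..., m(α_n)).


c = [8, 4, 0, 5, 7]

Message polynomial: m(x) = 2 + 3·x (mod 13).
For each evaluation point α_i, compute m(α_i) mod 13:
  α_1 = 2: Horner steps 3 → 8, so m(2) = 8.
  α_2 = 5: Horner steps 3 → 4, so m(5) = 4.
  α_3 = 8: Horner steps 3 → 0, so m(8) = 0.
  α_4 = 1: Horner steps 3 → 5, so m(1) = 5.
  α_5 = 6: Horner steps 3 → 7, so m(6) = 7.
Codeword c = [8, 4, 0, 5, 7] ∈ F_13^5.


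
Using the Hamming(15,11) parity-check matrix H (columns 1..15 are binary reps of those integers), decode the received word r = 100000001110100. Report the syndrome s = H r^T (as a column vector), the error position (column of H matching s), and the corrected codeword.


s = (0, 1, 0, 0)^T, error position = 4, corrected codeword c = 100100001110100

Compute s = H r^T mod 2 one row at a time:
  s_1 = 0 + 1 + 1 + 1 + 0 + 1 + 0 + 0 = 4 ≡ 0 (mod 2).
  s_2 = 0 + 0 + 0 + 0 + 0 + 1 + 0 + 0 = 1 ≡ 1 (mod 2).
  s_3 = 0 + 0 + 0 + 0 + 1 + 1 + 0 + 0 = 2 ≡ 0 (mod 2).
  s_4 = 1 + 0 + 0 + 0 + 1 + 1 + 1 + 0 = 4 ≡ 0 (mod 2).
s = (0, 1, 0, 0)^T — this equals column 4 of H (binary 0100), so error is at position 4.
Correct: flip bit 4 of r = 100000001110100 to get c = 100100001110100.


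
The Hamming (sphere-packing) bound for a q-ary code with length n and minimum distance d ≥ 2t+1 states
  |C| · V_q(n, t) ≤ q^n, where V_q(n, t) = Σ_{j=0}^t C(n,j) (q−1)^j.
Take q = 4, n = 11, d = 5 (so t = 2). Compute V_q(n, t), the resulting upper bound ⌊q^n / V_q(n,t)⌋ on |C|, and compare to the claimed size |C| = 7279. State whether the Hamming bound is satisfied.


V_q(n, t) = 529, q^n = 4194304, Hamming bound = 7928, |C| = 7279 ≤ bound (satisfied).

Step 1: Compute V_q(n, t) = Σ_{j=0}^2 C(n, j) (q−1)^j.
  j = 0: C(11,0)·(3)^0 = 1·1 = 1.
  j = 1: C(11,1)·(3)^1 = 11·3 = 33.
  j = 2: C(11,2)·(3)^2 = 55·9 = 495.
  V_q(n, t) = 1 + 33 + 495 = 529.
Step 2: q^n = 4^11 = 4194304.
Step 3: Hamming bound ⌊q^n / V_q(n,t)⌋ = ⌊4194304/529⌋ = 7928.
Step 4: Compare |C| = 7279 to 7928: satisfied.
The claimed |C| lies below the Hamming bound.


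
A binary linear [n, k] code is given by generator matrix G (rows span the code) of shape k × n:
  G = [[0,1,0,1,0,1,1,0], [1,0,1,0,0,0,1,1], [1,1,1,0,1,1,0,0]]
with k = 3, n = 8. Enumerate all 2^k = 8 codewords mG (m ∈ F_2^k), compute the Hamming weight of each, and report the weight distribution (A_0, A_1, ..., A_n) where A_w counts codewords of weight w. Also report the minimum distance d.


Weight distribution: A_0 = 1, A_3 = 1, A_4 = 2, A_5 = 3, A_6 = 1. Minimum distance d = 3.

Enumerate all 2^3 = 8 messages m ∈ F_2^3.
For each, compute codeword c = mG in F_2^8, then tally its weight.
  m = 000 → c = 00000000, weight = 0.
  m = 100 → c = 01010110, weight = 4.
  m = 010 → c = 10100011, weight = 4.
  m = 110 → c = 11110101, weight = 6.
  m = 001 → c = 11101100, weight = 5.
  m = 101 → c = 10111010, weight = 5.
  m = 011 → c = 01001111, weight = 5.
  m = 111 → c = 00011001, weight = 3.
Tally weights:
  weight 0: 1 codewords.
  weight 3: 1 codewords.
  weight 4: 2 codewords.
  weight 5: 3 codewords.
  weight 6: 1 codewords.
Minimum distance d = smallest w > 0 with A_w > 0 = 3.
Sanity: Σ A_w = 8 = 2^3 = 8 ✓.


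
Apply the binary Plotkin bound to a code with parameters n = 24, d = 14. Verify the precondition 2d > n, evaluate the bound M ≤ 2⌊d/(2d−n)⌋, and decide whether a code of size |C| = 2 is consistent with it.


Plotkin bound M ≤ 6; given |C| = 2 ≤ bound (satisfied).

Check applicability: 2d = 28, n = 24.
2d − n = 4 > 0, so Plotkin applies.
Compute d/(2d−n) = 14/4 ≈ 3.5000.
⌊d/(2d−n)⌋ = 3.
Plotkin bound: M ≤ 2·3 = 6.
Given |C| = 2, check: satisfied.
This |C| is below the Plotkin bound.


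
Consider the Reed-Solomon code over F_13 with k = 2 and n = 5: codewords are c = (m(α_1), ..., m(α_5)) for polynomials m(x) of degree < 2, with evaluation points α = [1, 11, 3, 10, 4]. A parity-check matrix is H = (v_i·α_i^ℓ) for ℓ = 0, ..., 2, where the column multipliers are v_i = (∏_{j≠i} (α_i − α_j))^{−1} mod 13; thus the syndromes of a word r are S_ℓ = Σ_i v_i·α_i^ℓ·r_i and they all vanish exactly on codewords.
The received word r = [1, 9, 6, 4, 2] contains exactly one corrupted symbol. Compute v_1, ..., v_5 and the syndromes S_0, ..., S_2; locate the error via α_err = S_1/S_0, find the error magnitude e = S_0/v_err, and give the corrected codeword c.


S = (9, 8, 10), error at position 2, error magnitude e = 9, c = [1, 0, 6, 4, 2].

Step 1: column multipliers v_i = (∏_{j≠i}(α_i − α_j))^{−1} mod 13.
  i = 1 (α = 1): (1−11)(1−3)(1−10)(1−4) = (−10)·(−2)·(−9)·(−3) = 540 ≡ 7, so v_1 = 7^{−1} = 2 (mod 13).
  i = 2 (α = 11): (11−1)(11−3)(11−10)(11−4) = 10·8·1·7 = 560 ≡ 1, so v_2 = 1^{−1} = 1 (mod 13).
  i = 3 (α = 3): (3−1)(3−11)(3−10)(3−4) = 2·(−8)·(−7)·(−1) = −112 ≡ 5, so v_3 = 5^{−1} = 8 (mod 13).
  i = 4 (α = 10): (10−1)(10−11)(10−3)(10−4) = 9·(−1)·7·6 = −378 ≡ 12, so v_4 = 12^{−1} = 12 (mod 13).
  i = 5 (α = 4): (4−1)(4−11)(4−3)(4−10) = 3·(−7)·1·(−6) = 126 ≡ 9, so v_5 = 9^{−1} = 3 (mod 13).
  v = [2, 1, 8, 12, 3].
Step 2: syndromes of r = [1, 9, 6, 4, 2] (all sums mod 13).
  S_0 = Σ v_i r_i = 2·1 + 1·9 + 8·6 + 12·4 + 3·2 = 113 ≡ 9.
  S_1 = Σ v_i α_i r_i = 2·1·1 + 1·11·9 + 8·3·6 + 12·10·4 + 3·4·2 = 749 ≡ 8.
  α_i^2 mod 13 = [1, 4, 9, 9, 3].
  S_2 = Σ v_i α_i^2 r_i = 2·1·1 + 1·4·9 + 8·9·6 + 12·9·4 + 3·3·2 = 920 ≡ 10.
  S = (9, 8, 10) ≠ 0, so r is not a codeword (an error is present).
Step 3: locate the error. For a single error e at position i, S_ℓ = v_i·e·α_i^ℓ, so α_err = S_1/S_0.
  S_0^{−1} = 9^{−1} = 3 (mod 13), so α_err = 8·3 = 24 ≡ 11 = α_2. Error position i = 2.
  Consistency check: S_2/S_1 = 10·5 = 50 ≡ 11 = α_err ✓ (single-error assumption holds).
Step 4: error magnitude e = S_0/v_2 = S_0·∏_{j≠2}(α_2 − α_j) = 9·1 = 9 ≡ 9 (mod 13).
Step 5: correct position 2: c_2 = r_2 − e = 9 − 9 ≡ 0 (mod 13). Hence c = [1, 0, 6, 4, 2].
  Check: interpolating c through the α_i gives m(x) = 5 + 9·x (degree < 2) with m(α_i) = c_i for every i, so c is indeed a codeword.


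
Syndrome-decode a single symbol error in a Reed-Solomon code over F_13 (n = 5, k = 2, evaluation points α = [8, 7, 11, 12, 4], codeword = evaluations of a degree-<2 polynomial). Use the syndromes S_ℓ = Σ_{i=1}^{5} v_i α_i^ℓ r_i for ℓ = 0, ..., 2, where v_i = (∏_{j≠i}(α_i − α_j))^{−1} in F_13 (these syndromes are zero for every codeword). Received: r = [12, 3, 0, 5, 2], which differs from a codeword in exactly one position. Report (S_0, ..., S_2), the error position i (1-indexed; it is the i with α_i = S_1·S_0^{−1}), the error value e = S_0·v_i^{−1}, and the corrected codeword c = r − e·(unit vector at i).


S = (12, 1, 12), error at position 4, error magnitude e = 9, c = [12, 3, 0, 9, 2].

Step 1: column multipliers v_i = (∏_{j≠i}(α_i − α_j))^{−1} mod 13.
  i = 1 (α = 8): (8−7)(8−11)(8−12)(8−4) = 1·(−3)·(−4)·4 = 48 ≡ 9, so v_1 = 9^{−1} = 3 (mod 13).
  i = 2 (α = 7): (7−8)(7−11)(7−12)(7−4) = (−1)·(−4)·(−5)·3 = −60 ≡ 5, so v_2 = 5^{−1} = 8 (mod 13).
  i = 3 (α = 11): (11−8)(11−7)(11−12)(11−4) = 3·4·(−1)·7 = −84 ≡ 7, so v_3 = 7^{−1} = 2 (mod 13).
  i = 4 (α = 12): (12−8)(12−7)(12−11)(12−4) = 4·5·1·8 = 160 ≡ 4, so v_4 = 4^{−1} = 10 (mod 13).
  i = 5 (α = 4): (4−8)(4−7)(4−11)(4−12) = (−4)·(−3)·(−7)·(−8) = 672 ≡ 9, so v_5 = 9^{−1} = 3 (mod 13).
  v = [3, 8, 2, 10, 3].
Step 2: syndromes of r = [12, 3, 0, 5, 2] (all sums mod 13).
  S_0 = Σ v_i r_i = 3·12 + 8·3 + 2·0 + 10·5 + 3·2 = 116 ≡ 12.
  S_1 = Σ v_i α_i r_i = 3·8·12 + 8·7·3 + 2·11·0 + 10·12·5 + 3·4·2 = 1080 ≡ 1.
  α_i^2 mod 13 = [12, 10, 4, 1, 3].
  S_2 = Σ v_i α_i^2 r_i = 3·12·12 + 8·10·3 + 2·4·0 + 10·1·5 + 3·3·2 = 740 ≡ 12.
  S = (12, 1, 12) ≠ 0, so r is not a codeword (an error is present).
Step 3: locate the error. For a single error e at position i, S_ℓ = v_i·e·α_i^ℓ, so α_err = S_1/S_0.
  S_0^{−1} = 12^{−1} = 12 (mod 13), so α_err = 1·12 = 12 ≡ 12 = α_4. Error position i = 4.
  Consistency check: S_2/S_1 = 12·1 = 12 ≡ 12 = α_err ✓ (single-error assumption holds).
Step 4: error magnitude e = S_0/v_4 = S_0·∏_{j≠4}(α_4 − α_j) = 12·4 = 48 ≡ 9 (mod 13).
Step 5: correct position 4: c_4 = r_4 − e = 5 − 9 ≡ 9 (mod 13). Hence c = [12, 3, 0, 9, 2].
  Check: interpolating c through the α_i gives m(x) = 5 + 9·x (degree < 2) with m(α_i) = c_i for every i, so c is indeed a codeword.


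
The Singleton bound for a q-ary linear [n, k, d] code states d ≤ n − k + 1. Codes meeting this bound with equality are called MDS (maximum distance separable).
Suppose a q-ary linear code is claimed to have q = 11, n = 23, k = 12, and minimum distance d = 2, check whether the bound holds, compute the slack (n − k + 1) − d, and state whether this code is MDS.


Singleton RHS = n − k + 1 = 12, slack = 10, bound satisfied, not MDS.

Singleton bound: d ≤ n − k + 1.
Here n = 23, k = 12, so n − k + 1 = 12.
Given d = 2, check d ≤ 12: YES.
Slack = (n − k + 1) − d = 10.
The code is NOT MDS (slack = 10 > 0).
Description: the claimed parameters are [23, 12, 2]_11; such a code would be non-MDS.


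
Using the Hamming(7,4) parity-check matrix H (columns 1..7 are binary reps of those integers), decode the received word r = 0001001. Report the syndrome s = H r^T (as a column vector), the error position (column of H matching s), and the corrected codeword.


s = (0, 1, 1)^T, error position = 3, corrected codeword c = 0011001

Compute s = H r^T mod 2 one row at a time:
  s_1 = 1 + 0 + 0 + 1 = 2 ≡ 0 (mod 2).
  s_2 = 0 + 0 + 0 + 1 = 1 ≡ 1 (mod 2).
  s_3 = 0 + 0 + 0 + 1 = 1 ≡ 1 (mod 2).
s = (0, 1, 1)^T — this equals column 3 of H (binary 011), so error is at position 3.
Correct: flip bit 3 of r = 0001001 to get c = 0011001.


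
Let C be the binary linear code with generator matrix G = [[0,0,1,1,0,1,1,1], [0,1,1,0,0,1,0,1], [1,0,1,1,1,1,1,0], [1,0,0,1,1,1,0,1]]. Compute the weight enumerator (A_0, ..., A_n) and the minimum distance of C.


Weight distribution: A_0 = 1, A_2 = 1, A_3 = 4, A_4 = 3, A_5 = 4, A_6 = 3. Minimum distance d = 2.

Enumerate all 2^4 = 16 messages m ∈ F_2^4.
For each, compute codeword c = mG in F_2^8, then tally its weight.
  m = 0000 → c = 00000000, weight = 0.
  m = 1000 → c = 00110111, weight = 5.
  m = 0100 → c = 01100101, weight = 4.
  m = 1100 → c = 01010010, weight = 3.
  m = 0010 → c = 10111110, weight = 6.
  m = 1010 → c = 10001001, weight = 3.
  m = 0110 → c = 11011011, weight = 6.
  m = 1110 → c = 11101100, weight = 5.
  m = 0001 → c = 10011101, weight = 5.
  m = 1001 → c = 10101010, weight = 4.
  m = 0101 → c = 11111000, weight = 5.
  m = 1101 → c = 11001111, weight = 6.
  m = 0011 → c = 00100011, weight = 3.
  m = 1011 → c = 00010100, weight = 2.
  m = 0111 → c = 01000110, weight = 3.
  m = 1111 → c = 01110001, weight = 4.
Tally weights:
  weight 0: 1 codewords.
  weight 2: 1 codewords.
  weight 3: 4 codewords.
  weight 4: 3 codewords.
  weight 5: 4 codewords.
  weight 6: 3 codewords.
Minimum distance d = smallest w > 0 with A_w > 0 = 2.
Sanity: Σ A_w = 16 = 2^4 = 16 ✓.


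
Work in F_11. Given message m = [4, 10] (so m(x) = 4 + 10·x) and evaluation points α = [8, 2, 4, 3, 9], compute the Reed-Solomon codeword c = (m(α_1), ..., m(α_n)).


c = [7, 2, 0, 1, 6]

Message polynomial: m(x) = 4 + 10·x (mod 11).
For each evaluation point α_i, compute m(α_i) mod 11:
  α_1 = 8: Horner steps 10 → 7, so m(8) = 7.
  α_2 = 2: Horner steps 10 → 2, so m(2) = 2.
  α_3 = 4: Horner steps 10 → 0, so m(4) = 0.
  α_4 = 3: Horner steps 10 → 1, so m(3) = 1.
  α_5 = 9: Horner steps 10 → 6, so m(9) = 6.
Codeword c = [7, 2, 0, 1, 6] ∈ F_11^5.


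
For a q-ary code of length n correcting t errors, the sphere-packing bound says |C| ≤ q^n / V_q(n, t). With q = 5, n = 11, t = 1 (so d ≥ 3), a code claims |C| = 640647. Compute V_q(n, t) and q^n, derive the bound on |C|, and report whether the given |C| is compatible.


V_q(n, t) = 45, q^n = 48828125, Hamming bound = 1085069, |C| = 640647 ≤ bound (satisfied).

Step 1: Compute V_q(n, t) = Σ_{j=0}^1 C(n, j) (q−1)^j.
  j = 0: C(11,0)·(4)^0 = 1·1 = 1.
  j = 1: C(11,1)·(4)^1 = 11·4 = 44.
  V_q(n, t) = 1 + 44 = 45.
Step 2: q^n = 5^11 = 48828125.
Step 3: Hamming bound ⌊q^n / V_q(n,t)⌋ = ⌊48828125/45⌋ = 1085069.
Step 4: Compare |C| = 640647 to 1085069: satisfied.
The claimed |C| lies below the Hamming bound.


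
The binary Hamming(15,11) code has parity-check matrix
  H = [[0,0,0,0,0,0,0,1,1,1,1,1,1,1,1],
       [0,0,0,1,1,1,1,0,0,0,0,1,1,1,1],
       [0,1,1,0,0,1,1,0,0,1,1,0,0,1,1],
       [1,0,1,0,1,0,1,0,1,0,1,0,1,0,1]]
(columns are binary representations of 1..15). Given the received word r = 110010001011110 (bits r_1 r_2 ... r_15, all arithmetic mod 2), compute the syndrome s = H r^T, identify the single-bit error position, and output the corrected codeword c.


s = (1, 0, 1, 1)^T, error position = 11, corrected codeword c = 110010001001110

Compute s = H r^T mod 2 one row at a time:
  s_1 = 0 + 1 + 0 + 1 + 1 + 1 + 1 + 0 = 5 ≡ 1 (mod 2).
  s_2 = 0 + 1 + 0 + 0 + 1 + 1 + 1 + 0 = 4 ≡ 0 (mod 2).
  s_3 = 1 + 0 + 0 + 0 + 0 + 1 + 1 + 0 = 3 ≡ 1 (mod 2).
  s_4 = 1 + 0 + 1 + 0 + 1 + 1 + 1 + 0 = 5 ≡ 1 (mod 2).
s = (1, 0, 1, 1)^T — this equals column 11 of H (binary 1011), so error is at position 11.
Correct: flip bit 11 of r = 110010001011110 to get c = 110010001001110.


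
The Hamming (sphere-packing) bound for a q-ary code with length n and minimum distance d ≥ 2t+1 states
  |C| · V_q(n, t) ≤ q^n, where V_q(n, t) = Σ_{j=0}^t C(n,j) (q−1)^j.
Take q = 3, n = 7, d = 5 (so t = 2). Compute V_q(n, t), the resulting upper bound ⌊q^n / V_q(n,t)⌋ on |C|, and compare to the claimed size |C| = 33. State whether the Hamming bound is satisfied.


V_q(n, t) = 99, q^n = 2187, Hamming bound = 22, |C| = 33 > bound (violated).

Step 1: Compute V_q(n, t) = Σ_{j=0}^2 C(n, j) (q−1)^j.
  j = 0: C(7,0)·(2)^0 = 1·1 = 1.
  j = 1: C(7,1)·(2)^1 = 7·2 = 14.
  j = 2: C(7,2)·(2)^2 = 21·4 = 84.
  V_q(n, t) = 1 + 14 + 84 = 99.
Step 2: q^n = 3^7 = 2187.
Step 3: Hamming bound ⌊q^n / V_q(n,t)⌋ = ⌊2187/99⌋ = 22.
Step 4: Compare |C| = 33 to 22: violated.
The claimed |C| lies above the Hamming bound, so no 3-ary code of length 7 with d ≥ 5 can have 33 codewords.


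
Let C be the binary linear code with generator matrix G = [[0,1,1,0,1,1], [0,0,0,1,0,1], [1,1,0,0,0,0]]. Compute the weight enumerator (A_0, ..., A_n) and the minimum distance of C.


Weight distribution: A_0 = 1, A_2 = 2, A_4 = 5. Minimum distance d = 2.

Enumerate all 2^3 = 8 messages m ∈ F_2^3.
For each, compute codeword c = mG in F_2^6, then tally its weight.
  m = 000 → c = 000000, weight = 0.
  m = 100 → c = 011011, weight = 4.
  m = 010 → c = 000101, weight = 2.
  m = 110 → c = 011110, weight = 4.
  m = 001 → c = 110000, weight = 2.
  m = 101 → c = 101011, weight = 4.
  m = 011 → c = 110101, weight = 4.
  m = 111 → c = 101110, weight = 4.
Tally weights:
  weight 0: 1 codewords.
  weight 2: 2 codewords.
  weight 4: 5 codewords.
Minimum distance d = smallest w > 0 with A_w > 0 = 2.
Sanity: Σ A_w = 8 = 2^3 = 8 ✓.


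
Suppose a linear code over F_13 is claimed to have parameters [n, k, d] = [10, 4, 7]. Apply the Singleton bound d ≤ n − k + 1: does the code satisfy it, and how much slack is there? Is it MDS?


Singleton RHS = n − k + 1 = 7, slack = 0, bound satisfied, MDS.

Singleton bound: d ≤ n − k + 1.
Here n = 10, k = 4, so n − k + 1 = 7.
Given d = 7, check d ≤ 7: YES.
Slack = (n − k + 1) − d = 0.
The code is MDS (slack = 0).
Description: the claimed parameters are [10, 4, 7]_13; such a code would be MDS (meets Singleton bound).


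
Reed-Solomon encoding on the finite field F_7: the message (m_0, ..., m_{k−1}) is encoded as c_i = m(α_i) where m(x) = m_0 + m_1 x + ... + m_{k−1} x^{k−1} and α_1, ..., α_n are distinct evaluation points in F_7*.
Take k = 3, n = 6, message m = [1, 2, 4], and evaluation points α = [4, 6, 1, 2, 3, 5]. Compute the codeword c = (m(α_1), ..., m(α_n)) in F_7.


c = [3, 3, 0, 0, 1, 6]

Message polynomial: m(x) = 1 + 2·x + 4·x^2 (mod 7).
For each evaluation point α_i, compute m(α_i) mod 7:
  α_1 = 4: Horner steps 4 → 4 → 3, so m(4) = 3.
  α_2 = 6: Horner steps 4 → 5 → 3, so m(6) = 3.
  α_3 = 1: Horner steps 4 → 6 → 0, so m(1) = 0.
  α_4 = 2: Horner steps 4 → 3 → 0, so m(2) = 0.
  α_5 = 3: Horner steps 4 → 0 → 1, so m(3) = 1.
  α_6 = 5: Horner steps 4 → 1 → 6, so m(5) = 6.
Codeword c = [3, 3, 0, 0, 1, 6] ∈ F_7^6.


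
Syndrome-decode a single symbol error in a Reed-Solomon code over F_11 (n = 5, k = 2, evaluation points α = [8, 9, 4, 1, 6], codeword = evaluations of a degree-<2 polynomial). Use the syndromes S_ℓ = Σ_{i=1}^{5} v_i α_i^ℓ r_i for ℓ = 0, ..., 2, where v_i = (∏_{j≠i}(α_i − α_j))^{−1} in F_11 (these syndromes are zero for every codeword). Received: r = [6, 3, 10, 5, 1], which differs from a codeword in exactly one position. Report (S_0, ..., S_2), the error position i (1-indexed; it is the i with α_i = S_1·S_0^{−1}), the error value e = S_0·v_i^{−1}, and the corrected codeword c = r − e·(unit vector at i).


S = (3, 1, 4), error at position 3, error magnitude e = 3, c = [6, 3, 7, 5, 1].

Step 1: column multipliers v_i = (∏_{j≠i}(α_i − α_j))^{−1} mod 11.
  i = 1 (α = 8): (8−9)(8−4)(8−1)(8−6) = (−1)·4·7·2 = −56 ≡ 10, so v_1 = 10^{−1} = 10 (mod 11).
  i = 2 (α = 9): (9−8)(9−4)(9−1)(9−6) = 1·5·8·3 = 120 ≡ 10, so v_2 = 10^{−1} = 10 (mod 11).
  i = 3 (α = 4): (4−8)(4−9)(4−1)(4−6) = (−4)·(−5)·3·(−2) = −120 ≡ 1, so v_3 = 1^{−1} = 1 (mod 11).
  i = 4 (α = 1): (1−8)(1−9)(1−4)(1−6) = (−7)·(−8)·(−3)·(−5) = 840 ≡ 4, so v_4 = 4^{−1} = 3 (mod 11).
  i = 5 (α = 6): (6−8)(6−9)(6−4)(6−1) = (−2)·(−3)·2·5 = 60 ≡ 5, so v_5 = 5^{−1} = 9 (mod 11).
  v = [10, 10, 1, 3, 9].
Step 2: syndromes of r = [6, 3, 10, 5, 1] (all sums mod 11).
  S_0 = Σ v_i r_i = 10·6 + 10·3 + 1·10 + 3·5 + 9·1 = 124 ≡ 3.
  S_1 = Σ v_i α_i r_i = 10·8·6 + 10·9·3 + 1·4·10 + 3·1·5 + 9·6·1 = 859 ≡ 1.
  α_i^2 mod 11 = [9, 4, 5, 1, 3].
  S_2 = Σ v_i α_i^2 r_i = 10·9·6 + 10·4·3 + 1·5·10 + 3·1·5 + 9·3·1 = 752 ≡ 4.
  S = (3, 1, 4) ≠ 0, so r is not a codeword (an error is present).
Step 3: locate the error. For a single error e at position i, S_ℓ = v_i·e·α_i^ℓ, so α_err = S_1/S_0.
  S_0^{−1} = 3^{−1} = 4 (mod 11), so α_err = 1·4 = 4 ≡ 4 = α_3. Error position i = 3.
  Consistency check: S_2/S_1 = 4·1 = 4 ≡ 4 = α_err ✓ (single-error assumption holds).
Step 4: error magnitude e = S_0/v_3 = S_0·∏_{j≠3}(α_3 − α_j) = 3·1 = 3 ≡ 3 (mod 11).
Step 5: correct position 3: c_3 = r_3 − e = 10 − 3 ≡ 7 (mod 11). Hence c = [6, 3, 7, 5, 1].
  Check: interpolating c through the α_i gives m(x) = 8 + 8·x (degree < 2) with m(α_i) = c_i for every i, so c is indeed a codeword.


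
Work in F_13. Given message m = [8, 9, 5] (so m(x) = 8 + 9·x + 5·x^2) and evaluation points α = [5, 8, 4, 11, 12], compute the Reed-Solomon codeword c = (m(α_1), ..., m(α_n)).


c = [9, 10, 7, 10, 4]

Message polynomial: m(x) = 8 + 9·x + 5·x^2 (mod 13).
For each evaluation point α_i, compute m(α_i) mod 13:
  α_1 = 5: Horner steps 5 → 8 → 9, so m(5) = 9.
  α_2 = 8: Horner steps 5 → 10 → 10, so m(8) = 10.
  α_3 = 4: Horner steps 5 → 3 → 7, so m(4) = 7.
  α_4 = 11: Horner steps 5 → 12 → 10, so m(11) = 10.
  α_5 = 12: Horner steps 5 → 4 → 4, so m(12) = 4.
Codeword c = [9, 10, 7, 10, 4] ∈ F_13^5.


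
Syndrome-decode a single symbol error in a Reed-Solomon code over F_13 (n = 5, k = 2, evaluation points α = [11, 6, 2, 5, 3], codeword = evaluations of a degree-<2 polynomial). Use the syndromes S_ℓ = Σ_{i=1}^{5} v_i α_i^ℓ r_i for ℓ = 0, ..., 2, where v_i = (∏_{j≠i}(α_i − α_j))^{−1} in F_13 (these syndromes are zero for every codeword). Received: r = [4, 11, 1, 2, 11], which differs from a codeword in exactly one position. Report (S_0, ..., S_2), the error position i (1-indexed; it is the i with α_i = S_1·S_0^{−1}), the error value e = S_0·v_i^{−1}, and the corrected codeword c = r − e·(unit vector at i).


S = (10, 4, 12), error at position 5, error magnitude e = 1, c = [4, 11, 1, 2, 10].

Step 1: column multipliers v_i = (∏_{j≠i}(α_i − α_j))^{−1} mod 13.
  i = 1 (α = 11): (11−6)(11−2)(11−5)(11−3) = 5·9·6·8 = 2160 ≡ 2, so v_1 = 2^{−1} = 7 (mod 13).
  i = 2 (α = 6): (6−11)(6−2)(6−5)(6−3) = (−5)·4·1·3 = −60 ≡ 5, so v_2 = 5^{−1} = 8 (mod 13).
  i = 3 (α = 2): (2−11)(2−6)(2−5)(2−3) = (−9)·(−4)·(−3)·(−1) = 108 ≡ 4, so v_3 = 4^{−1} = 10 (mod 13).
  i = 4 (α = 5): (5−11)(5−6)(5−2)(5−3) = (−6)·(−1)·3·2 = 36 ≡ 10, so v_4 = 10^{−1} = 4 (mod 13).
  i = 5 (α = 3): (3−11)(3−6)(3−2)(3−5) = (−8)·(−3)·1·(−2) = −48 ≡ 4, so v_5 = 4^{−1} = 10 (mod 13).
  v = [7, 8, 10, 4, 10].
Step 2: syndromes of r = [4, 11, 1, 2, 11] (all sums mod 13).
  S_0 = Σ v_i r_i = 7·4 + 8·11 + 10·1 + 4·2 + 10·11 = 244 ≡ 10.
  S_1 = Σ v_i α_i r_i = 7·11·4 + 8·6·11 + 10·2·1 + 4·5·2 + 10·3·11 = 1226 ≡ 4.
  α_i^2 mod 13 = [4, 10, 4, 12, 9].
  S_2 = Σ v_i α_i^2 r_i = 7·4·4 + 8·10·11 + 10·4·1 + 4·12·2 + 10·9·11 = 2118 ≡ 12.
  S = (10, 4, 12) ≠ 0, so r is not a codeword (an error is present).
Step 3: locate the error. For a single error e at position i, S_ℓ = v_i·e·α_i^ℓ, so α_err = S_1/S_0.
  S_0^{−1} = 10^{−1} = 4 (mod 13), so α_err = 4·4 = 16 ≡ 3 = α_5. Error position i = 5.
  Consistency check: S_2/S_1 = 12·10 = 120 ≡ 3 = α_err ✓ (single-error assumption holds).
Step 4: error magnitude e = S_0/v_5 = S_0·∏_{j≠5}(α_5 − α_j) = 10·4 = 40 ≡ 1 (mod 13).
Step 5: correct position 5: c_5 = r_5 − e = 11 − 1 ≡ 10 (mod 13). Hence c = [4, 11, 1, 2, 10].
  Check: interpolating c through the α_i gives m(x) = 9 + 9·x (degree < 2) with m(α_i) = c_i for every i, so c is indeed a codeword.


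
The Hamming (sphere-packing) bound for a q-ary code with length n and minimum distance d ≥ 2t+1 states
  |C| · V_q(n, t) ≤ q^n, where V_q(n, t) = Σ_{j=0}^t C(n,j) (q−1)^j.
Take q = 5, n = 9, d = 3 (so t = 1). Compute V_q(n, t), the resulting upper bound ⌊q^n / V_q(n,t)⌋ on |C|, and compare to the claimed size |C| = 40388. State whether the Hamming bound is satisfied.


V_q(n, t) = 37, q^n = 1953125, Hamming bound = 52787, |C| = 40388 ≤ bound (satisfied).

Step 1: Compute V_q(n, t) = Σ_{j=0}^1 C(n, j) (q−1)^j.
  j = 0: C(9,0)·(4)^0 = 1·1 = 1.
  j = 1: C(9,1)·(4)^1 = 9·4 = 36.
  V_q(n, t) = 1 + 36 = 37.
Step 2: q^n = 5^9 = 1953125.
Step 3: Hamming bound ⌊q^n / V_q(n,t)⌋ = ⌊1953125/37⌋ = 52787.
Step 4: Compare |C| = 40388 to 52787: satisfied.
The claimed |C| lies below the Hamming bound.


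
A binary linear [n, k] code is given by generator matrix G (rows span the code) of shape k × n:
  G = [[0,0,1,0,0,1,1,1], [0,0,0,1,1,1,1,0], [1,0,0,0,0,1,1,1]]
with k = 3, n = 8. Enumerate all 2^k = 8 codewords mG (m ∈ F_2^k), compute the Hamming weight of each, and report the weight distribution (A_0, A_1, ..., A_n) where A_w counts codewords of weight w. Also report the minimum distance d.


Weight distribution: A_0 = 1, A_2 = 1, A_4 = 5, A_6 = 1. Minimum distance d = 2.

Enumerate all 2^3 = 8 messages m ∈ F_2^3.
For each, compute codeword c = mG in F_2^8, then tally its weight.
  m = 000 → c = 00000000, weight = 0.
  m = 100 → c = 00100111, weight = 4.
  m = 010 → c = 00011110, weight = 4.
  m = 110 → c = 00111001, weight = 4.
  m = 001 → c = 10000111, weight = 4.
  m = 101 → c = 10100000, weight = 2.
  m = 011 → c = 10011001, weight = 4.
  m = 111 → c = 10111110, weight = 6.
Tally weights:
  weight 0: 1 codewords.
  weight 2: 1 codewords.
  weight 4: 5 codewords.
  weight 6: 1 codewords.
Minimum distance d = smallest w > 0 with A_w > 0 = 2.
Sanity: Σ A_w = 8 = 2^3 = 8 ✓.


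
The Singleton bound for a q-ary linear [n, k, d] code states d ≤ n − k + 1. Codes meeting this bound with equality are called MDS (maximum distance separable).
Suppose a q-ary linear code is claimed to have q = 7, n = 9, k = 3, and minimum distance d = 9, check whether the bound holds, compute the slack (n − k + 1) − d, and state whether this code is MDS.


Singleton RHS = n − k + 1 = 7, slack = -2, bound violated (no such code; not MDS).

Singleton bound: d ≤ n − k + 1.
Here n = 9, k = 3, so n − k + 1 = 7.
Given d = 9, check d ≤ 7: NO.
Slack = (n − k + 1) − d = -2.
The slack is negative: d = 9 exceeds n − k + 1 = 7 by 2, so the Singleton bound is violated and no linear [9, 3, 9]_7 code can exist. In particular it is not MDS (MDS requires d = n − k + 1 exactly).
Description: the claimed parameters are [9, 3, 9]_7; such a code would be impossible (violates the Singleton bound).


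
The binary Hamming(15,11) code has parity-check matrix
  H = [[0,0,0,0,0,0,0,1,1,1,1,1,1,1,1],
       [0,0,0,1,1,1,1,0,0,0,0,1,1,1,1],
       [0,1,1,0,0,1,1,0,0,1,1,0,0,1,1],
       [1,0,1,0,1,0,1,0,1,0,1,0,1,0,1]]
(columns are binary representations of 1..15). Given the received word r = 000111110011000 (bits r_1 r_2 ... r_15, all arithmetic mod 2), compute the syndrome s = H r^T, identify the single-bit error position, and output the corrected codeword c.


s = (1, 1, 1, 1)^T, error position = 15, corrected codeword c = 000111110011001

Compute s = H r^T mod 2 one row at a time:
  s_1 = 1 + 0 + 0 + 1 + 1 + 0 + 0 + 0 = 3 ≡ 1 (mod 2).
  s_2 = 1 + 1 + 1 + 1 + 1 + 0 + 0 + 0 = 5 ≡ 1 (mod 2).
  s_3 = 0 + 0 + 1 + 1 + 0 + 1 + 0 + 0 = 3 ≡ 1 (mod 2).
  s_4 = 0 + 0 + 1 + 1 + 0 + 1 + 0 + 0 = 3 ≡ 1 (mod 2).
s = (1, 1, 1, 1)^T — this equals column 15 of H (binary 1111), so error is at position 15.
Correct: flip bit 15 of r = 000111110011000 to get c = 000111110011001.


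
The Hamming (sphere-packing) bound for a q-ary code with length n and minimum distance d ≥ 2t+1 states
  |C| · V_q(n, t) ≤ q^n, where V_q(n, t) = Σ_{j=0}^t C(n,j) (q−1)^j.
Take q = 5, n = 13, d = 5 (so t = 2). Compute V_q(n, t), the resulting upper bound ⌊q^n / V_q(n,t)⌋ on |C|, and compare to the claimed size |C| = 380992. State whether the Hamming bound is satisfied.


V_q(n, t) = 1301, q^n = 1220703125, Hamming bound = 938280, |C| = 380992 ≤ bound (satisfied).

Step 1: Compute V_q(n, t) = Σ_{j=0}^2 C(n, j) (q−1)^j.
  j = 0: C(13,0)·(4)^0 = 1·1 = 1.
  j = 1: C(13,1)·(4)^1 = 13·4 = 52.
  j = 2: C(13,2)·(4)^2 = 78·16 = 1248.
  V_q(n, t) = 1 + 52 + 1248 = 1301.
Step 2: q^n = 5^13 = 1220703125.
Step 3: Hamming bound ⌊q^n / V_q(n,t)⌋ = ⌊1220703125/1301⌋ = 938280.
Step 4: Compare |C| = 380992 to 938280: satisfied.
The claimed |C| lies below the Hamming bound.


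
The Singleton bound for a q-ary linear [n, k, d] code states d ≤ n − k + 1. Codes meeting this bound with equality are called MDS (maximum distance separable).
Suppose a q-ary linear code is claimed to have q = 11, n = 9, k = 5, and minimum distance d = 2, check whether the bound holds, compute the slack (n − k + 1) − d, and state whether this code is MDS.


Singleton RHS = n − k + 1 = 5, slack = 3, bound satisfied, not MDS.

Singleton bound: d ≤ n − k + 1.
Here n = 9, k = 5, so n − k + 1 = 5.
Given d = 2, check d ≤ 5: YES.
Slack = (n − k + 1) − d = 3.
The code is NOT MDS (slack = 3 > 0).
Description: the claimed parameters are [9, 5, 2]_11; such a code would be non-MDS.


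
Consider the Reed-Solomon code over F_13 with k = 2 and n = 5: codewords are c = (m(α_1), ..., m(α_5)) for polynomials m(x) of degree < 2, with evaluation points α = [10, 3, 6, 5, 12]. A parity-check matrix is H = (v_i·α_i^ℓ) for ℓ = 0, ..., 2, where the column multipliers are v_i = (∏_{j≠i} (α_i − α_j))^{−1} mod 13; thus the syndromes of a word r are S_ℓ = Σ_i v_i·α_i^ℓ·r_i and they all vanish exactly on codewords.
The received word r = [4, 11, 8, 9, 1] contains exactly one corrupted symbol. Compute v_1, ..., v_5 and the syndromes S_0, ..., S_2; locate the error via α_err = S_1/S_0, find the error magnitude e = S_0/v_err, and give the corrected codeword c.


S = (6, 7, 6), error at position 5, error magnitude e = 12, c = [4, 11, 8, 9, 2].

Step 1: column multipliers v_i = (∏_{j≠i}(α_i − α_j))^{−1} mod 13.
  i = 1 (α = 10): (10−3)(10−6)(10−5)(10−12) = 7·4·5·(−2) = −280 ≡ 6, so v_1 = 6^{−1} = 11 (mod 13).
  i = 2 (α = 3): (3−10)(3−6)(3−5)(3−12) = (−7)·(−3)·(−2)·(−9) = 378 ≡ 1, so v_2 = 1^{−1} = 1 (mod 13).
  i = 3 (α = 6): (6−10)(6−3)(6−5)(6−12) = (−4)·3·1·(−6) = 72 ≡ 7, so v_3 = 7^{−1} = 2 (mod 13).
  i = 4 (α = 5): (5−10)(5−3)(5−6)(5−12) = (−5)·2·(−1)·(−7) = −70 ≡ 8, so v_4 = 8^{−1} = 5 (mod 13).
  i = 5 (α = 12): (12−10)(12−3)(12−6)(12−5) = 2·9·6·7 = 756 ≡ 2, so v_5 = 2^{−1} = 7 (mod 13).
  v = [11, 1, 2, 5, 7].
Step 2: syndromes of r = [4, 11, 8, 9, 1] (all sums mod 13).
  S_0 = Σ v_i r_i = 11·4 + 1·11 + 2·8 + 5·9 + 7·1 = 123 ≡ 6.
  S_1 = Σ v_i α_i r_i = 11·10·4 + 1·3·11 + 2·6·8 + 5·5·9 + 7·12·1 = 878 ≡ 7.
  α_i^2 mod 13 = [9, 9, 10, 12, 1].
  S_2 = Σ v_i α_i^2 r_i = 11·9·4 + 1·9·11 + 2·10·8 + 5·12·9 + 7·1·1 = 1202 ≡ 6.
  S = (6, 7, 6) ≠ 0, so r is not a codeword (an error is present).
Step 3: locate the error. For a single error e at position i, S_ℓ = v_i·e·α_i^ℓ, so α_err = S_1/S_0.
  S_0^{−1} = 6^{−1} = 11 (mod 13), so α_err = 7·11 = 77 ≡ 12 = α_5. Error position i = 5.
  Consistency check: S_2/S_1 = 6·2 = 12 ≡ 12 = α_err ✓ (single-error assumption holds).
Step 4: error magnitude e = S_0/v_5 = S_0·∏_{j≠5}(α_5 − α_j) = 6·2 = 12 ≡ 12 (mod 13).
Step 5: correct position 5: c_5 = r_5 − e = 1 − 12 ≡ 2 (mod 13). Hence c = [4, 11, 8, 9, 2].
  Check: interpolating c through the α_i gives m(x) = 1 + 12·x (degree < 2) with m(α_i) = c_i for every i, so c is indeed a codeword.


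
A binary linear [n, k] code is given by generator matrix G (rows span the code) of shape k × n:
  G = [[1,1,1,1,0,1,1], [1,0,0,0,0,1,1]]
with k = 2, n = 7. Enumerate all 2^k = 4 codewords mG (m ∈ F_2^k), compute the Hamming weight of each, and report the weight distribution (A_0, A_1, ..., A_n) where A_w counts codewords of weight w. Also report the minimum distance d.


Weight distribution: A_0 = 1, A_3 = 2, A_6 = 1. Minimum distance d = 3.

Enumerate all 2^2 = 4 messages m ∈ F_2^2.
For each, compute codeword c = mG in F_2^7, then tally its weight.
  m = 00 → c = 0000000, weight = 0.
  m = 10 → c = 1111011, weight = 6.
  m = 01 → c = 1000011, weight = 3.
  m = 11 → c = 0111000, weight = 3.
Tally weights:
  weight 0: 1 codewords.
  weight 3: 2 codewords.
  weight 6: 1 codewords.
Minimum distance d = smallest w > 0 with A_w > 0 = 3.
Sanity: Σ A_w = 4 = 2^2 = 4 ✓.


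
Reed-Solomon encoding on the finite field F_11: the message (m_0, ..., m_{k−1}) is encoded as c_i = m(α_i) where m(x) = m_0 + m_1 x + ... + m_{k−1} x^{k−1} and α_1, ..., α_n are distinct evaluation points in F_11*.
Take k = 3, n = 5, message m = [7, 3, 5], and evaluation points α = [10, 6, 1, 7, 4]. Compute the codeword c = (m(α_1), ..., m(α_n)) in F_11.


c = [9, 7, 4, 9, 0]

Message polynomial: m(x) = 7 + 3·x + 5·x^2 (mod 11).
For each evaluation point α_i, compute m(α_i) mod 11:
  α_1 = 10: Horner steps 5 → 9 → 9, so m(10) = 9.
  α_2 = 6: Horner steps 5 → 0 → 7, so m(6) = 7.
  α_3 = 1: Horner steps 5 → 8 → 4, so m(1) = 4.
  α_4 = 7: Horner steps 5 → 5 → 9, so m(7) = 9.
  α_5 = 4: Horner steps 5 → 1 → 0, so m(4) = 0.
Codeword c = [9, 7, 4, 9, 0] ∈ F_11^5.


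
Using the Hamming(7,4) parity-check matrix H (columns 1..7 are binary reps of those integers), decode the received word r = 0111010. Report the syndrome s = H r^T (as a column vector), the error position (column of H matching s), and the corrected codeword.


s = (0, 1, 1)^T, error position = 3, corrected codeword c = 0101010

Compute s = H r^T mod 2 one row at a time:
  s_1 = 1 + 0 + 1 + 0 = 2 ≡ 0 (mod 2).
  s_2 = 1 + 1 + 1 + 0 = 3 ≡ 1 (mod 2).
  s_3 = 0 + 1 + 0 + 0 = 1 ≡ 1 (mod 2).
s = (0, 1, 1)^T — this equals column 3 of H (binary 011), so error is at position 3.
Correct: flip bit 3 of r = 0111010 to get c = 0101010.


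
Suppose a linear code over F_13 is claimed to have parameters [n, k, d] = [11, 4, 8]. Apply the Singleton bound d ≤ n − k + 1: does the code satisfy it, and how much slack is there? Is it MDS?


Singleton RHS = n − k + 1 = 8, slack = 0, bound satisfied, MDS.

Singleton bound: d ≤ n − k + 1.
Here n = 11, k = 4, so n − k + 1 = 8.
Given d = 8, check d ≤ 8: YES.
Slack = (n − k + 1) − d = 0.
The code is MDS (slack = 0).
Description: the claimed parameters are [11, 4, 8]_13; such a code would be MDS (meets Singleton bound).


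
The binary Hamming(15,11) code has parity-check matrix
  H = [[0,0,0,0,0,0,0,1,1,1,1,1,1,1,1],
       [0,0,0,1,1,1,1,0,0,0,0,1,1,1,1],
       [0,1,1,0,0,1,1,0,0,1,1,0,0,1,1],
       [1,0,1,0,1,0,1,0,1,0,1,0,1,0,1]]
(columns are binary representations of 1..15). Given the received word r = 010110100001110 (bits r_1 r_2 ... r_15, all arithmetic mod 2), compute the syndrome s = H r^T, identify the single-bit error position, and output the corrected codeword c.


s = (1, 0, 1, 1)^T, error position = 11, corrected codeword c = 010110100011110

Compute s = H r^T mod 2 one row at a time:
  s_1 = 0 + 0 + 0 + 0 + 1 + 1 + 1 + 0 = 3 ≡ 1 (mod 2).
  s_2 = 1 + 1 + 0 + 1 + 1 + 1 + 1 + 0 = 6 ≡ 0 (mod 2).
  s_3 = 1 + 0 + 0 + 1 + 0 + 0 + 1 + 0 = 3 ≡ 1 (mod 2).
  s_4 = 0 + 0 + 1 + 1 + 0 + 0 + 1 + 0 = 3 ≡ 1 (mod 2).
s = (1, 0, 1, 1)^T — this equals column 11 of H (binary 1011), so error is at position 11.
Correct: flip bit 11 of r = 010110100001110 to get c = 010110100011110.


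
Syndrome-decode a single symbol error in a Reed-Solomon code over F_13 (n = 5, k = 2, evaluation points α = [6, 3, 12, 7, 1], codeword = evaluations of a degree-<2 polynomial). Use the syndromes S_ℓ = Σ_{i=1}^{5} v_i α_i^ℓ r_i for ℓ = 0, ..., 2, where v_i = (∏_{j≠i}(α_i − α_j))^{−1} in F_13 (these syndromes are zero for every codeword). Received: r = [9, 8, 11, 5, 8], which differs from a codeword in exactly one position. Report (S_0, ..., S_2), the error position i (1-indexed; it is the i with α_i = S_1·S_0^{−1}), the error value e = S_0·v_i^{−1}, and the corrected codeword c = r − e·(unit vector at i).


S = (7, 7, 7), error at position 5, error magnitude e = 5, c = [9, 8, 11, 5, 3].

Step 1: column multipliers v_i = (∏_{j≠i}(α_i − α_j))^{−1} mod 13.
  i = 1 (α = 6): (6−3)(6−12)(6−7)(6−1) = 3·(−6)·(−1)·5 = 90 ≡ 12, so v_1 = 12^{−1} = 12 (mod 13).
  i = 2 (α = 3): (3−6)(3−12)(3−7)(3−1) = (−3)·(−9)·(−4)·2 = −216 ≡ 5, so v_2 = 5^{−1} = 8 (mod 13).
  i = 3 (α = 12): (12−6)(12−3)(12−7)(12−1) = 6·9·5·11 = 2970 ≡ 6, so v_3 = 6^{−1} = 11 (mod 13).
  i = 4 (α = 7): (7−6)(7−3)(7−12)(7−1) = 1·4·(−5)·6 = −120 ≡ 10, so v_4 = 10^{−1} = 4 (mod 13).
  i = 5 (α = 1): (1−6)(1−3)(1−12)(1−7) = (−5)·(−2)·(−11)·(−6) = 660 ≡ 10, so v_5 = 10^{−1} = 4 (mod 13).
  v = [12, 8, 11, 4, 4].
Step 2: syndromes of r = [9, 8, 11, 5, 8] (all sums mod 13).
  S_0 = Σ v_i r_i = 12·9 + 8·8 + 11·11 + 4·5 + 4·8 = 345 ≡ 7.
  S_1 = Σ v_i α_i r_i = 12·6·9 + 8·3·8 + 11·12·11 + 4·7·5 + 4·1·8 = 2464 ≡ 7.
  α_i^2 mod 13 = [10, 9, 1, 10, 1].
  S_2 = Σ v_i α_i^2 r_i = 12·10·9 + 8·9·8 + 11·1·11 + 4·10·5 + 4·1·8 = 2009 ≡ 7.
  S = (7, 7, 7) ≠ 0, so r is not a codeword (an error is present).
Step 3: locate the error. For a single error e at position i, S_ℓ = v_i·e·α_i^ℓ, so α_err = S_1/S_0.
  S_0^{−1} = 7^{−1} = 2 (mod 13), so α_err = 7·2 = 14 ≡ 1 = α_5. Error position i = 5.
  Consistency check: S_2/S_1 = 7·2 = 14 ≡ 1 = α_err ✓ (single-error assumption holds).
Step 4: error magnitude e = S_0/v_5 = S_0·∏_{j≠5}(α_5 − α_j) = 7·10 = 70 ≡ 5 (mod 13).
Step 5: correct position 5: c_5 = r_5 − e = 8 − 5 ≡ 3 (mod 13). Hence c = [9, 8, 11, 5, 3].
  Check: interpolating c through the α_i gives m(x) = 7 + 9·x (degree < 2) with m(α_i) = c_i for every i, so c is indeed a codeword.
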